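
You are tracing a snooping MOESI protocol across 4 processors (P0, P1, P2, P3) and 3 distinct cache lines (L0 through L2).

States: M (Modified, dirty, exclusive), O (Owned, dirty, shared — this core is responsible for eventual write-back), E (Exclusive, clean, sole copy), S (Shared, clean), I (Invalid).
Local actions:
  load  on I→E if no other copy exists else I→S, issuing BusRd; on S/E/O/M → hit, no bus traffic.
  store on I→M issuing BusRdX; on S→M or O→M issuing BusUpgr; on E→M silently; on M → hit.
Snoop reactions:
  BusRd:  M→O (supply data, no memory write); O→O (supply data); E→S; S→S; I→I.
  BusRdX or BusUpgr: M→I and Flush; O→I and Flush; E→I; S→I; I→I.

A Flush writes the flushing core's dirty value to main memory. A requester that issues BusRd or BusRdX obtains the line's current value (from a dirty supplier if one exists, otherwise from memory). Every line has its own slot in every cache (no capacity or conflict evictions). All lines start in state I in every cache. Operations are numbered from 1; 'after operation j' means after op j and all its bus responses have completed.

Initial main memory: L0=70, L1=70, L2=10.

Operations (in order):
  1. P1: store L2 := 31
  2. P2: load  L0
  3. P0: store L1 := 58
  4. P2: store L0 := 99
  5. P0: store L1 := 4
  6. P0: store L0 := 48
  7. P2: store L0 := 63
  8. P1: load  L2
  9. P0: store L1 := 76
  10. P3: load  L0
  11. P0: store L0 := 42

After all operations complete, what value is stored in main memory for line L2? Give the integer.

  op1 P1: store L2 := 31 → I/M/I/I on L2; bus BusRdX; mem=10
  op2 P2: load  L0 → I/I/E/I on L0; bus BusRd; mem=70
  op3 P0: store L1 := 58 → M/I/I/I on L1; bus BusRdX; mem=70
  op4 P2: store L0 := 99 → I/I/M/I on L0; bus (none); mem=70
  op5 P0: store L1 := 4 → M/I/I/I on L1; bus (none); mem=70
  op6 P0: store L0 := 48 → M/I/I/I on L0; bus BusRdX Flush; mem=99
  op7 P2: store L0 := 63 → I/I/M/I on L0; bus BusRdX Flush; mem=48
  op8 P1: load  L2 → I/M/I/I on L2; bus (none); mem=10
  op9 P0: store L1 := 76 → M/I/I/I on L1; bus (none); mem=70
  op10 P3: load  L0 → I/I/O/S on L0; bus BusRd; mem=48
  op11 P0: store L0 := 42 → M/I/I/I on L0; bus BusRdX Flush; mem=63

memory[L2] = 10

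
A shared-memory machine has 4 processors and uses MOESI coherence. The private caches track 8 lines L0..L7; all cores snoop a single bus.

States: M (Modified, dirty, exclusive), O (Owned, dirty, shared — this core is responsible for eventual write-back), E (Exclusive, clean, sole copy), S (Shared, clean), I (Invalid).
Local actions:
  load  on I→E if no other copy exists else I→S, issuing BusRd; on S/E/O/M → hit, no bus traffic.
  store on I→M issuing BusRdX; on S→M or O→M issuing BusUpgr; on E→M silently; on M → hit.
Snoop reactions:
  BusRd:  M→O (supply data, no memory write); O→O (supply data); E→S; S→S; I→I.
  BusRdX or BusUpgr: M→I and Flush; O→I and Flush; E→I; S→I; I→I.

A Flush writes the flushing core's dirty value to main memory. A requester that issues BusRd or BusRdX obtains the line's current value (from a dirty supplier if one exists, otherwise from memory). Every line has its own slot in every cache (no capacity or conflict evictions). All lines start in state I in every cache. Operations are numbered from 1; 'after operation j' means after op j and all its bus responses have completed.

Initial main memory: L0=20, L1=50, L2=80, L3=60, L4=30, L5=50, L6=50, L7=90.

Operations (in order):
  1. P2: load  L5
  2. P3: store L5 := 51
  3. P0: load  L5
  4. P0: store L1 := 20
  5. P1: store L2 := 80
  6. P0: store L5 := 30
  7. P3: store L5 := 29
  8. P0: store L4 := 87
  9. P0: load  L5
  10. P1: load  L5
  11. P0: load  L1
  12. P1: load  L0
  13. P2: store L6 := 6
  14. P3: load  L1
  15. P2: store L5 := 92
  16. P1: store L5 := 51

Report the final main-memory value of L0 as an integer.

memory[L0] = 20

[1] P2: load  L5 | P0:I, P1:I, P2:E(50), P3:I | bus: BusRd
[2] P3: store L5 := 51 | P0:I, P1:I, P2:I, P3:M(51) | bus: BusRdX
[3] P0: load  L5 | P0:S(51), P1:I, P2:I, P3:O(51) | bus: BusRd
[4] P0: store L1 := 20 | P0:M(20), P1:I, P2:I, P3:I | bus: BusRdX
[5] P1: store L2 := 80 | P0:I, P1:M(80), P2:I, P3:I | bus: BusRdX
[6] P0: store L5 := 30 | P0:M(30), P1:I, P2:I, P3:I | bus: BusUpgr,Flush
[7] P3: store L5 := 29 | P0:I, P1:I, P2:I, P3:M(29) | bus: BusRdX,Flush
[8] P0: store L4 := 87 | P0:M(87), P1:I, P2:I, P3:I | bus: BusRdX
[9] P0: load  L5 | P0:S(29), P1:I, P2:I, P3:O(29) | bus: BusRd
[10] P1: load  L5 | P0:S(29), P1:S(29), P2:I, P3:O(29) | bus: BusRd
[11] P0: load  L1 | P0:M(20), P1:I, P2:I, P3:I | bus: none
[12] P1: load  L0 | P0:I, P1:E(20), P2:I, P3:I | bus: BusRd
[13] P2: store L6 := 6 | P0:I, P1:I, P2:M(6), P3:I | bus: BusRdX
[14] P3: load  L1 | P0:O(20), P1:I, P2:I, P3:S(20) | bus: BusRd
[15] P2: store L5 := 92 | P0:I, P1:I, P2:M(92), P3:I | bus: BusRdX,Flush
[16] P1: store L5 := 51 | P0:I, P1:M(51), P2:I, P3:I | bus: BusRdX,Flush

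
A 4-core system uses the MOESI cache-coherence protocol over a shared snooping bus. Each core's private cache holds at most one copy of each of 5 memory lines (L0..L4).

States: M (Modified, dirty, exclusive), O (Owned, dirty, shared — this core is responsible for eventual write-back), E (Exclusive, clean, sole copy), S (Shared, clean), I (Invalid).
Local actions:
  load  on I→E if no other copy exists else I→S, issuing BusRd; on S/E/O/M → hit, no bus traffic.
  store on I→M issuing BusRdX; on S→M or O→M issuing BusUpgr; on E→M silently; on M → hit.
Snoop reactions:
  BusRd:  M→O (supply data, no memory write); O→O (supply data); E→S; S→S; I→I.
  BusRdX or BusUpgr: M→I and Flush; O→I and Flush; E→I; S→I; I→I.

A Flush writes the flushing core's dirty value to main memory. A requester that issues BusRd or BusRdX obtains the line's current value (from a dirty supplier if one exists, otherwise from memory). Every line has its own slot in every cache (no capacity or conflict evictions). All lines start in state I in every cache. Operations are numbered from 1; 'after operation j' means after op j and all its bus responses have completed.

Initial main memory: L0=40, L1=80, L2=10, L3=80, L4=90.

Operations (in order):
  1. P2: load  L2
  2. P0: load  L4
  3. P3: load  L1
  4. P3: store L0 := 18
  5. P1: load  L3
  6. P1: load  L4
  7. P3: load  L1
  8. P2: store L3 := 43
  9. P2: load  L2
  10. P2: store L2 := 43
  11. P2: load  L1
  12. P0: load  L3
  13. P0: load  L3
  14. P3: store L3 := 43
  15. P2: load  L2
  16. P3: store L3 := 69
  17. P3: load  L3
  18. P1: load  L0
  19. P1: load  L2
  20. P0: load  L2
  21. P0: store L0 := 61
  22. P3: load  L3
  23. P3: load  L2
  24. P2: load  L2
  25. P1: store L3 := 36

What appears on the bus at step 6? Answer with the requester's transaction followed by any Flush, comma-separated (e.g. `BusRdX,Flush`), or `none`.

bus = BusRd

1. P2: load  L2  bus=[BusRd]  L2: P0=I P1=I P2=E P3=I  mem[L2]=10
2. P0: load  L4  bus=[BusRd]  L4: P0=E P1=I P2=I P3=I  mem[L4]=90
3. P3: load  L1  bus=[BusRd]  L1: P0=I P1=I P2=I P3=E  mem[L1]=80
4. P3: store L0 := 18  bus=[BusRdX]  L0: P0=I P1=I P2=I P3=M  mem[L0]=40
5. P1: load  L3  bus=[BusRd]  L3: P0=I P1=E P2=I P3=I  mem[L3]=80
6. P1: load  L4  bus=[BusRd]  L4: P0=S P1=S P2=I P3=I  mem[L4]=90
7. P3: load  L1  bus=[-]  L1: P0=I P1=I P2=I P3=E  mem[L1]=80
8. P2: store L3 := 43  bus=[BusRdX]  L3: P0=I P1=I P2=M P3=I  mem[L3]=80
9. P2: load  L2  bus=[-]  L2: P0=I P1=I P2=E P3=I  mem[L2]=10
10. P2: store L2 := 43  bus=[-]  L2: P0=I P1=I P2=M P3=I  mem[L2]=10
11. P2: load  L1  bus=[BusRd]  L1: P0=I P1=I P2=S P3=S  mem[L1]=80
12. P0: load  L3  bus=[BusRd]  L3: P0=S P1=I P2=O P3=I  mem[L3]=80
13. P0: load  L3  bus=[-]  L3: P0=S P1=I P2=O P3=I  mem[L3]=80
14. P3: store L3 := 43  bus=[BusRdX,Flush]  L3: P0=I P1=I P2=I P3=M  mem[L3]=43
15. P2: load  L2  bus=[-]  L2: P0=I P1=I P2=M P3=I  mem[L2]=10
16. P3: store L3 := 69  bus=[-]  L3: P0=I P1=I P2=I P3=M  mem[L3]=43
17. P3: load  L3  bus=[-]  L3: P0=I P1=I P2=I P3=M  mem[L3]=43
18. P1: load  L0  bus=[BusRd]  L0: P0=I P1=S P2=I P3=O  mem[L0]=40
19. P1: load  L2  bus=[BusRd]  L2: P0=I P1=S P2=O P3=I  mem[L2]=10
20. P0: load  L2  bus=[BusRd]  L2: P0=S P1=S P2=O P3=I  mem[L2]=10
21. P0: store L0 := 61  bus=[BusRdX,Flush]  L0: P0=M P1=I P2=I P3=I  mem[L0]=18
22. P3: load  L3  bus=[-]  L3: P0=I P1=I P2=I P3=M  mem[L3]=43
23. P3: load  L2  bus=[BusRd]  L2: P0=S P1=S P2=O P3=S  mem[L2]=10
24. P2: load  L2  bus=[-]  L2: P0=S P1=S P2=O P3=S  mem[L2]=10
25. P1: store L3 := 36  bus=[BusRdX,Flush]  L3: P0=I P1=M P2=I P3=I  mem[L3]=69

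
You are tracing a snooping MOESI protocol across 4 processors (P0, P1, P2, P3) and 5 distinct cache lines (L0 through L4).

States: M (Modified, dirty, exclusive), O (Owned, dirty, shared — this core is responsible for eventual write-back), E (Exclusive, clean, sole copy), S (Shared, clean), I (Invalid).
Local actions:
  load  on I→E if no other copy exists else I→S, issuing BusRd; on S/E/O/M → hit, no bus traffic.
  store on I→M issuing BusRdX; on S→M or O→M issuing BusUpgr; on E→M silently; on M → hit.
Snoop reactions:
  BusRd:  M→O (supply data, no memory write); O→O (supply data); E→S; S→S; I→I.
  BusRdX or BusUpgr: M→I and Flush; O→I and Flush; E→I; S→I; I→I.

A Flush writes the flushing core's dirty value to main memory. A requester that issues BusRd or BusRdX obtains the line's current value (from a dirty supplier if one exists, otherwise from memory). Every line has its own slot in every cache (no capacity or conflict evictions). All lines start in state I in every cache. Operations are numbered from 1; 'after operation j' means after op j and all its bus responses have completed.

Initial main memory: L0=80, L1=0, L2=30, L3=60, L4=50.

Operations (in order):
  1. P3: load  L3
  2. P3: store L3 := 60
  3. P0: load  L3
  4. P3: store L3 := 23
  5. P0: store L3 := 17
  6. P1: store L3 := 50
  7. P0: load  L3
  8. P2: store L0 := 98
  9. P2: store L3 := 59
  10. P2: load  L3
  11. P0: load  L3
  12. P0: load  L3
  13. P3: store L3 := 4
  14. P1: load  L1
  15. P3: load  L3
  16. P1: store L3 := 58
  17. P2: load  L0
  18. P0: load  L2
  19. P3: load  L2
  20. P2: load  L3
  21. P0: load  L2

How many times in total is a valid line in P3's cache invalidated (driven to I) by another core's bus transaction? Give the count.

invalidations = 2

[1] P3: load  L3 | P0:I, P1:I, P2:I, P3:E(60) | bus: BusRd
[2] P3: store L3 := 60 | P0:I, P1:I, P2:I, P3:M(60) | bus: none
[3] P0: load  L3 | P0:S(60), P1:I, P2:I, P3:O(60) | bus: BusRd
[4] P3: store L3 := 23 | P0:I, P1:I, P2:I, P3:M(23) | bus: BusUpgr
[5] P0: store L3 := 17 | P0:M(17), P1:I, P2:I, P3:I | bus: BusRdX,Flush
[6] P1: store L3 := 50 | P0:I, P1:M(50), P2:I, P3:I | bus: BusRdX,Flush
[7] P0: load  L3 | P0:S(50), P1:O(50), P2:I, P3:I | bus: BusRd
[8] P2: store L0 := 98 | P0:I, P1:I, P2:M(98), P3:I | bus: BusRdX
[9] P2: store L3 := 59 | P0:I, P1:I, P2:M(59), P3:I | bus: BusRdX,Flush
[10] P2: load  L3 | P0:I, P1:I, P2:M(59), P3:I | bus: none
[11] P0: load  L3 | P0:S(59), P1:I, P2:O(59), P3:I | bus: BusRd
[12] P0: load  L3 | P0:S(59), P1:I, P2:O(59), P3:I | bus: none
[13] P3: store L3 := 4 | P0:I, P1:I, P2:I, P3:M(4) | bus: BusRdX,Flush
[14] P1: load  L1 | P0:I, P1:E(0), P2:I, P3:I | bus: BusRd
[15] P3: load  L3 | P0:I, P1:I, P2:I, P3:M(4) | bus: none
[16] P1: store L3 := 58 | P0:I, P1:M(58), P2:I, P3:I | bus: BusRdX,Flush
[17] P2: load  L0 | P0:I, P1:I, P2:M(98), P3:I | bus: none
[18] P0: load  L2 | P0:E(30), P1:I, P2:I, P3:I | bus: BusRd
[19] P3: load  L2 | P0:S(30), P1:I, P2:I, P3:S(30) | bus: BusRd
[20] P2: load  L3 | P0:I, P1:O(58), P2:S(58), P3:I | bus: BusRd
[21] P0: load  L2 | P0:S(30), P1:I, P2:I, P3:S(30) | bus: none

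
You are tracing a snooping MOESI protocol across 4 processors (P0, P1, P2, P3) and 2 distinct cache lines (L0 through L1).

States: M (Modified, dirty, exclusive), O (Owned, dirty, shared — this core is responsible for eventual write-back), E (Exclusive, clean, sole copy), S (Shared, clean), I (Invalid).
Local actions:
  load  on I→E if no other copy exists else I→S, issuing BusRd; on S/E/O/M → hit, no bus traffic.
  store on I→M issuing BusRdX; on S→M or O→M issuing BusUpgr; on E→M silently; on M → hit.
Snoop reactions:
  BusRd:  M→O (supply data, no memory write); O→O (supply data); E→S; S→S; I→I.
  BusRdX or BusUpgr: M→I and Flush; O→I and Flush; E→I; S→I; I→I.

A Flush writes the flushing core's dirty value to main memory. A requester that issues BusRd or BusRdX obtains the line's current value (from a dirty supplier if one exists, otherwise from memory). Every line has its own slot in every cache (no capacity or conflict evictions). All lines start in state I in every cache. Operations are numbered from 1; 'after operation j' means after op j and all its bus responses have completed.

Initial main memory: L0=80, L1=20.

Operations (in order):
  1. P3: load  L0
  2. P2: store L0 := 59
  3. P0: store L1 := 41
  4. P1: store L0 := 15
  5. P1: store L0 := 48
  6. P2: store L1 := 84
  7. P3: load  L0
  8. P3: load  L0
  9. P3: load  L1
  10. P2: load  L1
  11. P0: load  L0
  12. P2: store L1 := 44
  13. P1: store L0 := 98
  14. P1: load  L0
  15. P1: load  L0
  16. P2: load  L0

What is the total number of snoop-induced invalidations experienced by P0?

step 1: P3: load  L0  ⟶  IIIE  (L0)  txn=BusRd  M[L0]=80
step 2: P2: store L0 := 59  ⟶  IIMI  (L0)  txn=BusRdX  M[L0]=80
step 3: P0: store L1 := 41  ⟶  MIII  (L1)  txn=BusRdX  M[L1]=20
step 4: P1: store L0 := 15  ⟶  IMII  (L0)  txn=BusRdX+Flush  M[L0]=59
step 5: P1: store L0 := 48  ⟶  IMII  (L0)  txn=∅  M[L0]=59
step 6: P2: store L1 := 84  ⟶  IIMI  (L1)  txn=BusRdX+Flush  M[L1]=41
step 7: P3: load  L0  ⟶  IOIS  (L0)  txn=BusRd  M[L0]=59
step 8: P3: load  L0  ⟶  IOIS  (L0)  txn=∅  M[L0]=59
step 9: P3: load  L1  ⟶  IIOS  (L1)  txn=BusRd  M[L1]=41
step 10: P2: load  L1  ⟶  IIOS  (L1)  txn=∅  M[L1]=41
step 11: P0: load  L0  ⟶  SOIS  (L0)  txn=BusRd  M[L0]=59
step 12: P2: store L1 := 44  ⟶  IIMI  (L1)  txn=BusUpgr  M[L1]=41
step 13: P1: store L0 := 98  ⟶  IMII  (L0)  txn=BusUpgr  M[L0]=59
step 14: P1: load  L0  ⟶  IMII  (L0)  txn=∅  M[L0]=59
step 15: P1: load  L0  ⟶  IMII  (L0)  txn=∅  M[L0]=59
step 16: P2: load  L0  ⟶  IOSI  (L0)  txn=BusRd  M[L0]=59

invalidations = 2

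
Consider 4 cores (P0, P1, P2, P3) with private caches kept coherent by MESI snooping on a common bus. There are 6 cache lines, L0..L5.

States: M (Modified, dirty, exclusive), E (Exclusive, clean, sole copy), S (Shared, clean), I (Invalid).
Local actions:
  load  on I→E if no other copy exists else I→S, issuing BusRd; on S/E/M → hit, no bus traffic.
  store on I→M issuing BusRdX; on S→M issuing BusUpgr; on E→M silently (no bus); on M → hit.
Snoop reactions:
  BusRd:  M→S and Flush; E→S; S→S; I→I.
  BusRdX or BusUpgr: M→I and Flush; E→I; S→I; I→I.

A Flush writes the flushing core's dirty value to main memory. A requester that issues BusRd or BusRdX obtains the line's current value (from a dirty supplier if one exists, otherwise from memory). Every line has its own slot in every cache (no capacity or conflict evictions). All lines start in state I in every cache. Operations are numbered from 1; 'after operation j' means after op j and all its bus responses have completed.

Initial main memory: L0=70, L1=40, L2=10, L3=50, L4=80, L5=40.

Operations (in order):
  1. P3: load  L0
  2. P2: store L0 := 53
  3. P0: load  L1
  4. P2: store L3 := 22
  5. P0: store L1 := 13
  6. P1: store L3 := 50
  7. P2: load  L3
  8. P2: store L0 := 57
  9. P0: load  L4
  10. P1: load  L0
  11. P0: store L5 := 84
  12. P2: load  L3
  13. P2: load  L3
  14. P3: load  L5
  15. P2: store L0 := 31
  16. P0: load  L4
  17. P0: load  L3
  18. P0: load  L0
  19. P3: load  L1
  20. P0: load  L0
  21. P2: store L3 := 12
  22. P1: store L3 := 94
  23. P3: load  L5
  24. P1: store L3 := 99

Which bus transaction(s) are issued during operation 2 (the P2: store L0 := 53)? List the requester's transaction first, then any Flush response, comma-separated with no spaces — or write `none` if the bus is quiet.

1. P3: load  L0  bus=[BusRd]  L0: P0=I P1=I P2=I P3=E  mem[L0]=70
2. P2: store L0 := 53  bus=[BusRdX]  L0: P0=I P1=I P2=M P3=I  mem[L0]=70
3. P0: load  L1  bus=[BusRd]  L1: P0=E P1=I P2=I P3=I  mem[L1]=40
4. P2: store L3 := 22  bus=[BusRdX]  L3: P0=I P1=I P2=M P3=I  mem[L3]=50
5. P0: store L1 := 13  bus=[-]  L1: P0=M P1=I P2=I P3=I  mem[L1]=40
6. P1: store L3 := 50  bus=[BusRdX,Flush]  L3: P0=I P1=M P2=I P3=I  mem[L3]=22
7. P2: load  L3  bus=[BusRd,Flush]  L3: P0=I P1=S P2=S P3=I  mem[L3]=50
8. P2: store L0 := 57  bus=[-]  L0: P0=I P1=I P2=M P3=I  mem[L0]=70
9. P0: load  L4  bus=[BusRd]  L4: P0=E P1=I P2=I P3=I  mem[L4]=80
10. P1: load  L0  bus=[BusRd,Flush]  L0: P0=I P1=S P2=S P3=I  mem[L0]=57
11. P0: store L5 := 84  bus=[BusRdX]  L5: P0=M P1=I P2=I P3=I  mem[L5]=40
12. P2: load  L3  bus=[-]  L3: P0=I P1=S P2=S P3=I  mem[L3]=50
13. P2: load  L3  bus=[-]  L3: P0=I P1=S P2=S P3=I  mem[L3]=50
14. P3: load  L5  bus=[BusRd,Flush]  L5: P0=S P1=I P2=I P3=S  mem[L5]=84
15. P2: store L0 := 31  bus=[BusUpgr]  L0: P0=I P1=I P2=M P3=I  mem[L0]=57
16. P0: load  L4  bus=[-]  L4: P0=E P1=I P2=I P3=I  mem[L4]=80
17. P0: load  L3  bus=[BusRd]  L3: P0=S P1=S P2=S P3=I  mem[L3]=50
18. P0: load  L0  bus=[BusRd,Flush]  L0: P0=S P1=I P2=S P3=I  mem[L0]=31
19. P3: load  L1  bus=[BusRd,Flush]  L1: P0=S P1=I P2=I P3=S  mem[L1]=13
20. P0: load  L0  bus=[-]  L0: P0=S P1=I P2=S P3=I  mem[L0]=31
21. P2: store L3 := 12  bus=[BusUpgr]  L3: P0=I P1=I P2=M P3=I  mem[L3]=50
22. P1: store L3 := 94  bus=[BusRdX,Flush]  L3: P0=I P1=M P2=I P3=I  mem[L3]=12
23. P3: load  L5  bus=[-]  L5: P0=S P1=I P2=I P3=S  mem[L5]=84
24. P1: store L3 := 99  bus=[-]  L3: P0=I P1=M P2=I P3=I  mem[L3]=12

bus = BusRdX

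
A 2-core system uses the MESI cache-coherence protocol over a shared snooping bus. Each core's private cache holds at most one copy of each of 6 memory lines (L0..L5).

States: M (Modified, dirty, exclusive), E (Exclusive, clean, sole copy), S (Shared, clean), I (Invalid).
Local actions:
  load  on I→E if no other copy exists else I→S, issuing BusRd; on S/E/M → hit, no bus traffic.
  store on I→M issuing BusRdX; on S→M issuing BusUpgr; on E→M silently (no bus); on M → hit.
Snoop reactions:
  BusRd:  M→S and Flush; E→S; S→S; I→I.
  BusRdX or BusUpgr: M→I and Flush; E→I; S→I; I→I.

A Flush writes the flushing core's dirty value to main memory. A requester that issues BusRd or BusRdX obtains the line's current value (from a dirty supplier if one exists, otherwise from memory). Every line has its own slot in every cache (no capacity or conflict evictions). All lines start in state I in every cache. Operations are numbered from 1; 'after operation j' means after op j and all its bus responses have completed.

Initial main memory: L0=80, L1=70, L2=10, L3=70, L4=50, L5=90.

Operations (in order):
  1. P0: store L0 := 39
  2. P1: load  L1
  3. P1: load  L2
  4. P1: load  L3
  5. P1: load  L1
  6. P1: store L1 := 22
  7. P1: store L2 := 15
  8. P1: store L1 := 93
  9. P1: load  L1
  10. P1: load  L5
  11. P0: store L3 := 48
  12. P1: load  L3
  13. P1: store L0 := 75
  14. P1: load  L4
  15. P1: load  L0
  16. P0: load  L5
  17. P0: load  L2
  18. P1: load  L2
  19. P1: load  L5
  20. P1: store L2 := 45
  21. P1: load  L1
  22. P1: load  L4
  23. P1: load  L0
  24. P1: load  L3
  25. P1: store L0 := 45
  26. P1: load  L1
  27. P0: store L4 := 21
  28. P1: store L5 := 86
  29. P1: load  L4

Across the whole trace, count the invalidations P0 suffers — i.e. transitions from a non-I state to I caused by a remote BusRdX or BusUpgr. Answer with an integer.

invalidations = 3

[1] P0: store L0 := 39 | P0:M(39), P1:I | bus: BusRdX
[2] P1: load  L1 | P0:I, P1:E(70) | bus: BusRd
[3] P1: load  L2 | P0:I, P1:E(10) | bus: BusRd
[4] P1: load  L3 | P0:I, P1:E(70) | bus: BusRd
[5] P1: load  L1 | P0:I, P1:E(70) | bus: none
[6] P1: store L1 := 22 | P0:I, P1:M(22) | bus: none
[7] P1: store L2 := 15 | P0:I, P1:M(15) | bus: none
[8] P1: store L1 := 93 | P0:I, P1:M(93) | bus: none
[9] P1: load  L1 | P0:I, P1:M(93) | bus: none
[10] P1: load  L5 | P0:I, P1:E(90) | bus: BusRd
[11] P0: store L3 := 48 | P0:M(48), P1:I | bus: BusRdX
[12] P1: load  L3 | P0:S(48), P1:S(48) | bus: BusRd,Flush
[13] P1: store L0 := 75 | P0:I, P1:M(75) | bus: BusRdX,Flush
[14] P1: load  L4 | P0:I, P1:E(50) | bus: BusRd
[15] P1: load  L0 | P0:I, P1:M(75) | bus: none
[16] P0: load  L5 | P0:S(90), P1:S(90) | bus: BusRd
[17] P0: load  L2 | P0:S(15), P1:S(15) | bus: BusRd,Flush
[18] P1: load  L2 | P0:S(15), P1:S(15) | bus: none
[19] P1: load  L5 | P0:S(90), P1:S(90) | bus: none
[20] P1: store L2 := 45 | P0:I, P1:M(45) | bus: BusUpgr
[21] P1: load  L1 | P0:I, P1:M(93) | bus: none
[22] P1: load  L4 | P0:I, P1:E(50) | bus: none
[23] P1: load  L0 | P0:I, P1:M(75) | bus: none
[24] P1: load  L3 | P0:S(48), P1:S(48) | bus: none
[25] P1: store L0 := 45 | P0:I, P1:M(45) | bus: none
[26] P1: load  L1 | P0:I, P1:M(93) | bus: none
[27] P0: store L4 := 21 | P0:M(21), P1:I | bus: BusRdX
[28] P1: store L5 := 86 | P0:I, P1:M(86) | bus: BusUpgr
[29] P1: load  L4 | P0:S(21), P1:S(21) | bus: BusRd,Flush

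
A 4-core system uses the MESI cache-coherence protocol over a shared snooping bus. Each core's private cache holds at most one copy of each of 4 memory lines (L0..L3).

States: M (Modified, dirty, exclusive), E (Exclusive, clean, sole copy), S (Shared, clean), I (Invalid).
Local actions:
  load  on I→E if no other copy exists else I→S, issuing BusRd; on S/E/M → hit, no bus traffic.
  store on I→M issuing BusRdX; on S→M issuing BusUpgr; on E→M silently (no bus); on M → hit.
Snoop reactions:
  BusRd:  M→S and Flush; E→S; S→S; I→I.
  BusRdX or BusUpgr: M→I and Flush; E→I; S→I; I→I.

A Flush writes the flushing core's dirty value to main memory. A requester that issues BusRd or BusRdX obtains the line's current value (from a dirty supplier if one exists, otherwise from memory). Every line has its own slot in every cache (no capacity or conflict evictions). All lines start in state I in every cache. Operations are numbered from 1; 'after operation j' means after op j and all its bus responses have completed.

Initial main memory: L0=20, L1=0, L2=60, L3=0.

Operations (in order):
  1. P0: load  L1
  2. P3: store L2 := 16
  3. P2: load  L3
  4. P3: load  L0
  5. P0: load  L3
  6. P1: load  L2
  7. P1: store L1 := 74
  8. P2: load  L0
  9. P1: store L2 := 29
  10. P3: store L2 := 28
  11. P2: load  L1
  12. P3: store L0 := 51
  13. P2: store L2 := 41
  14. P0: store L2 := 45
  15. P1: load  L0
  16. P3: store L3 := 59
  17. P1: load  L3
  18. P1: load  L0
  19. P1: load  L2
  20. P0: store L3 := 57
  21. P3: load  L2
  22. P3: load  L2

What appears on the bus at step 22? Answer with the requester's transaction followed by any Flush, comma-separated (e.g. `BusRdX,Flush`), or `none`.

bus = none

1. P0: load  L1  bus=[BusRd]  L1: P0=E P1=I P2=I P3=I  mem[L1]=0
2. P3: store L2 := 16  bus=[BusRdX]  L2: P0=I P1=I P2=I P3=M  mem[L2]=60
3. P2: load  L3  bus=[BusRd]  L3: P0=I P1=I P2=E P3=I  mem[L3]=0
4. P3: load  L0  bus=[BusRd]  L0: P0=I P1=I P2=I P3=E  mem[L0]=20
5. P0: load  L3  bus=[BusRd]  L3: P0=S P1=I P2=S P3=I  mem[L3]=0
6. P1: load  L2  bus=[BusRd,Flush]  L2: P0=I P1=S P2=I P3=S  mem[L2]=16
7. P1: store L1 := 74  bus=[BusRdX]  L1: P0=I P1=M P2=I P3=I  mem[L1]=0
8. P2: load  L0  bus=[BusRd]  L0: P0=I P1=I P2=S P3=S  mem[L0]=20
9. P1: store L2 := 29  bus=[BusUpgr]  L2: P0=I P1=M P2=I P3=I  mem[L2]=16
10. P3: store L2 := 28  bus=[BusRdX,Flush]  L2: P0=I P1=I P2=I P3=M  mem[L2]=29
11. P2: load  L1  bus=[BusRd,Flush]  L1: P0=I P1=S P2=S P3=I  mem[L1]=74
12. P3: store L0 := 51  bus=[BusUpgr]  L0: P0=I P1=I P2=I P3=M  mem[L0]=20
13. P2: store L2 := 41  bus=[BusRdX,Flush]  L2: P0=I P1=I P2=M P3=I  mem[L2]=28
14. P0: store L2 := 45  bus=[BusRdX,Flush]  L2: P0=M P1=I P2=I P3=I  mem[L2]=41
15. P1: load  L0  bus=[BusRd,Flush]  L0: P0=I P1=S P2=I P3=S  mem[L0]=51
16. P3: store L3 := 59  bus=[BusRdX]  L3: P0=I P1=I P2=I P3=M  mem[L3]=0
17. P1: load  L3  bus=[BusRd,Flush]  L3: P0=I P1=S P2=I P3=S  mem[L3]=59
18. P1: load  L0  bus=[-]  L0: P0=I P1=S P2=I P3=S  mem[L0]=51
19. P1: load  L2  bus=[BusRd,Flush]  L2: P0=S P1=S P2=I P3=I  mem[L2]=45
20. P0: store L3 := 57  bus=[BusRdX]  L3: P0=M P1=I P2=I P3=I  mem[L3]=59
21. P3: load  L2  bus=[BusRd]  L2: P0=S P1=S P2=I P3=S  mem[L2]=45
22. P3: load  L2  bus=[-]  L2: P0=S P1=S P2=I P3=S  mem[L2]=45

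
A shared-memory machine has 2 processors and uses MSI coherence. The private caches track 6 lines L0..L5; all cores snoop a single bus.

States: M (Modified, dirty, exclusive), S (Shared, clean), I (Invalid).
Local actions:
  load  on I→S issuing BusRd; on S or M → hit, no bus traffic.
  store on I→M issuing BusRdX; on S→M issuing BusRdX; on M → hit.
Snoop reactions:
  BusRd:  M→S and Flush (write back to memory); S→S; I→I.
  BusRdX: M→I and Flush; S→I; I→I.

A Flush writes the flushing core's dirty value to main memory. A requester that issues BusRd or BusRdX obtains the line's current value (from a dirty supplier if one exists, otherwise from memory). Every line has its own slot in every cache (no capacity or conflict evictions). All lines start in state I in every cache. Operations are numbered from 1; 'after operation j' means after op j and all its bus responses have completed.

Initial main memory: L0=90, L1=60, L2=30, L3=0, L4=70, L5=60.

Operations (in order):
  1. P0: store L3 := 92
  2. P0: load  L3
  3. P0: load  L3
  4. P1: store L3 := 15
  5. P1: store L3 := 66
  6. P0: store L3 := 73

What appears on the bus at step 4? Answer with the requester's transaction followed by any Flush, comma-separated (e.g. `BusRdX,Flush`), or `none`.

[1] P0: store L3 := 92 | P0:M(92), P1:I | bus: BusRdX
[2] P0: load  L3 | P0:M(92), P1:I | bus: none
[3] P0: load  L3 | P0:M(92), P1:I | bus: none
[4] P1: store L3 := 15 | P0:I, P1:M(15) | bus: BusRdX,Flush
[5] P1: store L3 := 66 | P0:I, P1:M(66) | bus: none
[6] P0: store L3 := 73 | P0:M(73), P1:I | bus: BusRdX,Flush

bus = BusRdX,Flush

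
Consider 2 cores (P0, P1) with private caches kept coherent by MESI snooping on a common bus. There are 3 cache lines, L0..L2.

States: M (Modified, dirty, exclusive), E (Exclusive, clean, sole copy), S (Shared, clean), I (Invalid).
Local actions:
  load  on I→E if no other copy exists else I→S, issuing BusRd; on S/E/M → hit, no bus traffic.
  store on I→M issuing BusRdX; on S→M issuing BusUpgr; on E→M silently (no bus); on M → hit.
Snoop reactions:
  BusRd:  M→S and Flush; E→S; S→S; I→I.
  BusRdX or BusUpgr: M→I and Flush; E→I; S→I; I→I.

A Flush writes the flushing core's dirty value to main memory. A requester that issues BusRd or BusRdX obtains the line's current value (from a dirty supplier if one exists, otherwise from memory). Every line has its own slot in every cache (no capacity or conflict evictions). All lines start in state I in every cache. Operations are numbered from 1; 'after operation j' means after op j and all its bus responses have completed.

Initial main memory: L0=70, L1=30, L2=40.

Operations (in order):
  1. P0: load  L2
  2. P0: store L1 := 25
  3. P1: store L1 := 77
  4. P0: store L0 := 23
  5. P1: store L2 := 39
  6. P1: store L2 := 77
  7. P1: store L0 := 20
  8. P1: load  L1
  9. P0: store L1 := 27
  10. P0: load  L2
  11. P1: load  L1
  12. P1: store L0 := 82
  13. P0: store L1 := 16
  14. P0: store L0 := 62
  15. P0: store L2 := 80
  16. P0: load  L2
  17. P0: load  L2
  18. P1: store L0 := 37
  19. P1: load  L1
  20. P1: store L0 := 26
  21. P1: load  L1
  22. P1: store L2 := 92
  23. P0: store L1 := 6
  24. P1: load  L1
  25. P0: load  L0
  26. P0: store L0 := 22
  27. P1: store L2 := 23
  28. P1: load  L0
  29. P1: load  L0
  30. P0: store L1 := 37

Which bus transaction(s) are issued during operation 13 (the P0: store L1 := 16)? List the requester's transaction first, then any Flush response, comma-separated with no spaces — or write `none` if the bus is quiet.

bus = BusUpgr

[1] P0: load  L2 | P0:E(40), P1:I | bus: BusRd
[2] P0: store L1 := 25 | P0:M(25), P1:I | bus: BusRdX
[3] P1: store L1 := 77 | P0:I, P1:M(77) | bus: BusRdX,Flush
[4] P0: store L0 := 23 | P0:M(23), P1:I | bus: BusRdX
[5] P1: store L2 := 39 | P0:I, P1:M(39) | bus: BusRdX
[6] P1: store L2 := 77 | P0:I, P1:M(77) | bus: none
[7] P1: store L0 := 20 | P0:I, P1:M(20) | bus: BusRdX,Flush
[8] P1: load  L1 | P0:I, P1:M(77) | bus: none
[9] P0: store L1 := 27 | P0:M(27), P1:I | bus: BusRdX,Flush
[10] P0: load  L2 | P0:S(77), P1:S(77) | bus: BusRd,Flush
[11] P1: load  L1 | P0:S(27), P1:S(27) | bus: BusRd,Flush
[12] P1: store L0 := 82 | P0:I, P1:M(82) | bus: none
[13] P0: store L1 := 16 | P0:M(16), P1:I | bus: BusUpgr
[14] P0: store L0 := 62 | P0:M(62), P1:I | bus: BusRdX,Flush
[15] P0: store L2 := 80 | P0:M(80), P1:I | bus: BusUpgr
[16] P0: load  L2 | P0:M(80), P1:I | bus: none
[17] P0: load  L2 | P0:M(80), P1:I | bus: none
[18] P1: store L0 := 37 | P0:I, P1:M(37) | bus: BusRdX,Flush
[19] P1: load  L1 | P0:S(16), P1:S(16) | bus: BusRd,Flush
[20] P1: store L0 := 26 | P0:I, P1:M(26) | bus: none
[21] P1: load  L1 | P0:S(16), P1:S(16) | bus: none
[22] P1: store L2 := 92 | P0:I, P1:M(92) | bus: BusRdX,Flush
[23] P0: store L1 := 6 | P0:M(6), P1:I | bus: BusUpgr
[24] P1: load  L1 | P0:S(6), P1:S(6) | bus: BusRd,Flush
[25] P0: load  L0 | P0:S(26), P1:S(26) | bus: BusRd,Flush
[26] P0: store L0 := 22 | P0:M(22), P1:I | bus: BusUpgr
[27] P1: store L2 := 23 | P0:I, P1:M(23) | bus: none
[28] P1: load  L0 | P0:S(22), P1:S(22) | bus: BusRd,Flush
[29] P1: load  L0 | P0:S(22), P1:S(22) | bus: none
[30] P0: store L1 := 37 | P0:M(37), P1:I | bus: BusUpgr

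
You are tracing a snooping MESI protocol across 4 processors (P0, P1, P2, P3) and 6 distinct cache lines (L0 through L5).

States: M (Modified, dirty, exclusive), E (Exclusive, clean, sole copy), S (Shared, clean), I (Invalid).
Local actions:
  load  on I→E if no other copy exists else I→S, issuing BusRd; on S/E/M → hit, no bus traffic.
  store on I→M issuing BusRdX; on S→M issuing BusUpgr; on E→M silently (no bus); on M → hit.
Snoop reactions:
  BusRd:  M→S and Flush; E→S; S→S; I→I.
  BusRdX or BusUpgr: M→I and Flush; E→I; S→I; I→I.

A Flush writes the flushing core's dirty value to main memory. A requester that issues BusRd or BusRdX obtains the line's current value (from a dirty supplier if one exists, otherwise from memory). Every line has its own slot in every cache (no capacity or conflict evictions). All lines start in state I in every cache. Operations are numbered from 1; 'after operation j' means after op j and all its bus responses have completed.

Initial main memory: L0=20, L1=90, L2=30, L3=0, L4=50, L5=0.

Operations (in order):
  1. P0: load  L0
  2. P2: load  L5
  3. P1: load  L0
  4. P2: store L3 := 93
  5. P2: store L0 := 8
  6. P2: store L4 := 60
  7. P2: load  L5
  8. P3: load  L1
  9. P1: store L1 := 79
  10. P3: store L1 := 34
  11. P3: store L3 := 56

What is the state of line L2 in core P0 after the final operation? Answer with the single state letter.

state = I

step 1: P0: load  L0  ⟶  EIII  (L0)  txn=BusRd  M[L0]=20
step 2: P2: load  L5  ⟶  IIEI  (L5)  txn=BusRd  M[L5]=0
step 3: P1: load  L0  ⟶  SSII  (L0)  txn=BusRd  M[L0]=20
step 4: P2: store L3 := 93  ⟶  IIMI  (L3)  txn=BusRdX  M[L3]=0
step 5: P2: store L0 := 8  ⟶  IIMI  (L0)  txn=BusRdX  M[L0]=20
step 6: P2: store L4 := 60  ⟶  IIMI  (L4)  txn=BusRdX  M[L4]=50
step 7: P2: load  L5  ⟶  IIEI  (L5)  txn=∅  M[L5]=0
step 8: P3: load  L1  ⟶  IIIE  (L1)  txn=BusRd  M[L1]=90
step 9: P1: store L1 := 79  ⟶  IMII  (L1)  txn=BusRdX  M[L1]=90
step 10: P3: store L1 := 34  ⟶  IIIM  (L1)  txn=BusRdX+Flush  M[L1]=79
step 11: P3: store L3 := 56  ⟶  IIIM  (L3)  txn=BusRdX+Flush  M[L3]=93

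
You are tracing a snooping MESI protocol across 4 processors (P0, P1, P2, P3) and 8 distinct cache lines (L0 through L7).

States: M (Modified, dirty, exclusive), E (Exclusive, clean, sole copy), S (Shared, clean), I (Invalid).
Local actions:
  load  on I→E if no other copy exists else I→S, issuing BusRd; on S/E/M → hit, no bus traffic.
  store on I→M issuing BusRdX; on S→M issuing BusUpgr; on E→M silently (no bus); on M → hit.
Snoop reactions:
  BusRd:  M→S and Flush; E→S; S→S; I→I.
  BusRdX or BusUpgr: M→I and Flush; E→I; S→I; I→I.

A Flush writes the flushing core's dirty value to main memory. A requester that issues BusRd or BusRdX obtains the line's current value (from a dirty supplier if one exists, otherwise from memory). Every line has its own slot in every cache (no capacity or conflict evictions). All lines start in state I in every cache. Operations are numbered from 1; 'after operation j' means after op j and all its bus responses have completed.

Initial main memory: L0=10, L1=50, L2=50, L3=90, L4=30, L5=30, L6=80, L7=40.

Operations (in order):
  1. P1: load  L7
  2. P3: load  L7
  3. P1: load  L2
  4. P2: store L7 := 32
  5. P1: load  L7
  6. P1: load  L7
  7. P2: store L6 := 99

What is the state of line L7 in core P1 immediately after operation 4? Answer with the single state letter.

1. P1: load  L7  bus=[BusRd]  L7: P0=I P1=E P2=I P3=I  mem[L7]=40
2. P3: load  L7  bus=[BusRd]  L7: P0=I P1=S P2=I P3=S  mem[L7]=40
3. P1: load  L2  bus=[BusRd]  L2: P0=I P1=E P2=I P3=I  mem[L2]=50
4. P2: store L7 := 32  bus=[BusRdX]  L7: P0=I P1=I P2=M P3=I  mem[L7]=40
5. P1: load  L7  bus=[BusRd,Flush]  L7: P0=I P1=S P2=S P3=I  mem[L7]=32
6. P1: load  L7  bus=[-]  L7: P0=I P1=S P2=S P3=I  mem[L7]=32
7. P2: store L6 := 99  bus=[BusRdX]  L6: P0=I P1=I P2=M P3=I  mem[L6]=80

state = I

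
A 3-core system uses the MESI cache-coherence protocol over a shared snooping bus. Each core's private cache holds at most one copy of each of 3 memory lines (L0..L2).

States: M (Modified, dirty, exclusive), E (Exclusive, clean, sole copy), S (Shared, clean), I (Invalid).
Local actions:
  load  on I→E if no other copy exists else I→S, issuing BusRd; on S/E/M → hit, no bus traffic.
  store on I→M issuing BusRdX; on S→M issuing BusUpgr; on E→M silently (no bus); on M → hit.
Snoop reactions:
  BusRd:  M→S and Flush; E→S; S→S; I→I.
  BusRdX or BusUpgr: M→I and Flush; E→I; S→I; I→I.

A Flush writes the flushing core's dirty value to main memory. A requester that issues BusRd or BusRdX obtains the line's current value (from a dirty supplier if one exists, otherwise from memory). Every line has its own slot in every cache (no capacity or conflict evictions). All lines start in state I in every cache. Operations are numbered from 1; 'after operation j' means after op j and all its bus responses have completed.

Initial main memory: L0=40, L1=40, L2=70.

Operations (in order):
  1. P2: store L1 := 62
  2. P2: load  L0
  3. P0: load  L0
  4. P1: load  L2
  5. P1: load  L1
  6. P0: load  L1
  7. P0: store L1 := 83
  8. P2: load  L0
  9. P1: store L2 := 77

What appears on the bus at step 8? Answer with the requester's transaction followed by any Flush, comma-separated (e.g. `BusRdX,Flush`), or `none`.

  op1 P2: store L1 := 62 → I/I/M on L1; bus BusRdX; mem=40
  op2 P2: load  L0 → I/I/E on L0; bus BusRd; mem=40
  op3 P0: load  L0 → S/I/S on L0; bus BusRd; mem=40
  op4 P1: load  L2 → I/E/I on L2; bus BusRd; mem=70
  op5 P1: load  L1 → I/S/S on L1; bus BusRd Flush; mem=62
  op6 P0: load  L1 → S/S/S on L1; bus BusRd; mem=62
  op7 P0: store L1 := 83 → M/I/I on L1; bus BusUpgr; mem=62
  op8 P2: load  L0 → S/I/S on L0; bus (none); mem=40
  op9 P1: store L2 := 77 → I/M/I on L2; bus (none); mem=70

bus = none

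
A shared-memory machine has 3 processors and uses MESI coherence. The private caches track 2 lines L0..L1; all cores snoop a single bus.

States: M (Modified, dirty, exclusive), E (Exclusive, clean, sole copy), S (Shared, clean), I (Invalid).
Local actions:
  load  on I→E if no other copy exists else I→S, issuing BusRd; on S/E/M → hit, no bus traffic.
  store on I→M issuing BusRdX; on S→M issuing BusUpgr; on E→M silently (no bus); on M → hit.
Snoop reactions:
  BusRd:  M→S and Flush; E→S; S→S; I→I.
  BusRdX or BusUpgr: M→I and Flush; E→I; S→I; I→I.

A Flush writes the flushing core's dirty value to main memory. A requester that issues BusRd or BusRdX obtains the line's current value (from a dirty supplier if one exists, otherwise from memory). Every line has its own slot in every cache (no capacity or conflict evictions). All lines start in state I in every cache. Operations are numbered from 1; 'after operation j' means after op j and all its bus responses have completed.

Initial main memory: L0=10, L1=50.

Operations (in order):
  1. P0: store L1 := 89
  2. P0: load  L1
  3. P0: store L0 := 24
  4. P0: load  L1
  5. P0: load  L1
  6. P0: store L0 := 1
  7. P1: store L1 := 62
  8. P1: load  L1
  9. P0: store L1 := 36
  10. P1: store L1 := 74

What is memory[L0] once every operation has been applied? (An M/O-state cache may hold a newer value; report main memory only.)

memory[L0] = 10

[1] P0: store L1 := 89 | P0:M(89), P1:I, P2:I | bus: BusRdX
[2] P0: load  L1 | P0:M(89), P1:I, P2:I | bus: none
[3] P0: store L0 := 24 | P0:M(24), P1:I, P2:I | bus: BusRdX
[4] P0: load  L1 | P0:M(89), P1:I, P2:I | bus: none
[5] P0: load  L1 | P0:M(89), P1:I, P2:I | bus: none
[6] P0: store L0 := 1 | P0:M(1), P1:I, P2:I | bus: none
[7] P1: store L1 := 62 | P0:I, P1:M(62), P2:I | bus: BusRdX,Flush
[8] P1: load  L1 | P0:I, P1:M(62), P2:I | bus: none
[9] P0: store L1 := 36 | P0:M(36), P1:I, P2:I | bus: BusRdX,Flush
[10] P1: store L1 := 74 | P0:I, P1:M(74), P2:I | bus: BusRdX,Flush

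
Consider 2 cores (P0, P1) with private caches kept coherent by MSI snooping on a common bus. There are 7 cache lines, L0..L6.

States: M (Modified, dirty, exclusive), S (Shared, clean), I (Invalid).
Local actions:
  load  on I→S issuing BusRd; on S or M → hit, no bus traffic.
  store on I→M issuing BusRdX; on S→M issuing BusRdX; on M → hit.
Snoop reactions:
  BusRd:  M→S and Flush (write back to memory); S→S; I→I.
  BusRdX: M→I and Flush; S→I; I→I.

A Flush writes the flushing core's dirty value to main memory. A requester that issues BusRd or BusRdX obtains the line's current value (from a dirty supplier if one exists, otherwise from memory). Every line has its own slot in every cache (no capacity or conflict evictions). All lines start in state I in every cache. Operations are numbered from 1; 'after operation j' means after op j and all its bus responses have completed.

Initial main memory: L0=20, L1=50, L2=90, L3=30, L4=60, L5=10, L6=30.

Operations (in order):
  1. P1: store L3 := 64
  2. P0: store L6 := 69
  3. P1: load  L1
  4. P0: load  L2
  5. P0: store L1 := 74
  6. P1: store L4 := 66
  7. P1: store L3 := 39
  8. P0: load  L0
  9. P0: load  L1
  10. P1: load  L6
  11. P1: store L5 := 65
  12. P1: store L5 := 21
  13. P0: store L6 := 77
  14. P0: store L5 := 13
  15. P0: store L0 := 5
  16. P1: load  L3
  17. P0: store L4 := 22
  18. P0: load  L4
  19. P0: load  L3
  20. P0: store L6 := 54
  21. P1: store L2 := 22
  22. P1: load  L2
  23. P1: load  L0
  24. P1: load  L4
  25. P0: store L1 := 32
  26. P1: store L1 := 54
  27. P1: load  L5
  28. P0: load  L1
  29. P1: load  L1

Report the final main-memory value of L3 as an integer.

memory[L3] = 39

  op1 P1: store L3 := 64 → I/M on L3; bus BusRdX; mem=30
  op2 P0: store L6 := 69 → M/I on L6; bus BusRdX; mem=30
  op3 P1: load  L1 → I/S on L1; bus BusRd; mem=50
  op4 P0: load  L2 → S/I on L2; bus BusRd; mem=90
  op5 P0: store L1 := 74 → M/I on L1; bus BusRdX; mem=50
  op6 P1: store L4 := 66 → I/M on L4; bus BusRdX; mem=60
  op7 P1: store L3 := 39 → I/M on L3; bus (none); mem=30
  op8 P0: load  L0 → S/I on L0; bus BusRd; mem=20
  op9 P0: load  L1 → M/I on L1; bus (none); mem=50
  op10 P1: load  L6 → S/S on L6; bus BusRd Flush; mem=69
  op11 P1: store L5 := 65 → I/M on L5; bus BusRdX; mem=10
  op12 P1: store L5 := 21 → I/M on L5; bus (none); mem=10
  op13 P0: store L6 := 77 → M/I on L6; bus BusRdX; mem=69
  op14 P0: store L5 := 13 → M/I on L5; bus BusRdX Flush; mem=21
  op15 P0: store L0 := 5 → M/I on L0; bus BusRdX; mem=20
  op16 P1: load  L3 → I/M on L3; bus (none); mem=30
  op17 P0: store L4 := 22 → M/I on L4; bus BusRdX Flush; mem=66
  op18 P0: load  L4 → M/I on L4; bus (none); mem=66
  op19 P0: load  L3 → S/S on L3; bus BusRd Flush; mem=39
  op20 P0: store L6 := 54 → M/I on L6; bus (none); mem=69
  op21 P1: store L2 := 22 → I/M on L2; bus BusRdX; mem=90
  op22 P1: load  L2 → I/M on L2; bus (none); mem=90
  op23 P1: load  L0 → S/S on L0; bus BusRd Flush; mem=5
  op24 P1: load  L4 → S/S on L4; bus BusRd Flush; mem=22
  op25 P0: store L1 := 32 → M/I on L1; bus (none); mem=50
  op26 P1: store L1 := 54 → I/M on L1; bus BusRdX Flush; mem=32
  op27 P1: load  L5 → S/S on L5; bus BusRd Flush; mem=13
  op28 P0: load  L1 → S/S on L1; bus BusRd Flush; mem=54
  op29 P1: load  L1 → S/S on L1; bus (none); mem=54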